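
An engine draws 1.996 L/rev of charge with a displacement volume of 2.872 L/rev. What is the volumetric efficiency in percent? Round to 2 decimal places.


eta_v = (V_actual / V_disp) * 100
Ratio = 1.996 / 2.872 = 0.6950
eta_v = 0.6950 * 100 = 69.50%


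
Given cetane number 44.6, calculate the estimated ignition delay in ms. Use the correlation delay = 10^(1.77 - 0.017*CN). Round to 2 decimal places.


delay = 10^(1.77 - 0.017*CN)
Exponent = 1.77 - 0.017*44.6 = 1.0118
delay = 10^1.0118 = 10.28 ms


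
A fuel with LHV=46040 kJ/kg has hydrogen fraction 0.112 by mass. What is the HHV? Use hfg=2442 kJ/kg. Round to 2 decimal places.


HHV = LHV + hfg * 9 * H
Water addition = 2442 * 9 * 0.112 = 2461.536 kJ/kg
HHV = 46040 + 2461.536 = 48501.54 kJ/kg


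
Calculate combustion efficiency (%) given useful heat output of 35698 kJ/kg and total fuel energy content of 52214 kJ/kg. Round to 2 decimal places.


Efficiency = (Q_useful / Q_fuel) * 100
Efficiency = (35698 / 52214) * 100
Efficiency = 0.6837 * 100 = 68.37%


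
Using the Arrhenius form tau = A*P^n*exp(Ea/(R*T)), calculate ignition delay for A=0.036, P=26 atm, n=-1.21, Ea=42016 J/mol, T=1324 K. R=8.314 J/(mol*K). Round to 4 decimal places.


tau = A * P^n * exp(Ea/(R*T))
P^n = 26^(-1.21) = 0.01940360
Ea/(R*T) = 42016/(8.314*1324) = 3.816952
exp(Ea/(R*T)) = 45.465419
tau = 0.036 * 0.01940360 * 45.465419 = 0.0318 ms


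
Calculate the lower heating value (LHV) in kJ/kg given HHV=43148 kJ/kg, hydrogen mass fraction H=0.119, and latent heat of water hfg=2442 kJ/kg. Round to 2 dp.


LHV = HHV - hfg * 9 * H
Water correction = 2442 * 9 * 0.119 = 2615.382 kJ/kg
LHV = 43148 - 2615.382 = 40532.62 kJ/kg


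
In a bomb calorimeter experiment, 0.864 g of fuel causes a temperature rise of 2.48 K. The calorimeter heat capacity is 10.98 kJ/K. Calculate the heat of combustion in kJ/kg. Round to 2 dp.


Hc = C_cal * delta_T / m_fuel
Q_released = 10.98 * 2.48 = 27.2304 kJ
m_fuel = 0.864 g = 0.864/1000 kg = 0.000864 kg
Hc = 27.2304 / 0.000864 = 31516.67 kJ/kg


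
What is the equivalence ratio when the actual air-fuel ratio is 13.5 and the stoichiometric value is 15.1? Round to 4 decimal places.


phi = AFR_stoich / AFR_actual
phi = 15.1 / 13.5 = 1.1185


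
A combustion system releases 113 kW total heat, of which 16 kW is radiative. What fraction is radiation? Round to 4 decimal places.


f_rad = Q_rad / Q_total
f_rad = 16 / 113 = 0.1416


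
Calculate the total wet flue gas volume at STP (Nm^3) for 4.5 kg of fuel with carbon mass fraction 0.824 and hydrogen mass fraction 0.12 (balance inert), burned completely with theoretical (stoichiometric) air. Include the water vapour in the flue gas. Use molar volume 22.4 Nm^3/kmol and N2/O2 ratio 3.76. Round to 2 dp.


Per kg fuel: CO2 = (C/12 kmol)*22.4 = (0.824/12)*22.4 = 1.53813 Nm^3
Per kg fuel: H2O = (H/2 kmol)*22.4 = (0.12/2)*22.4 = 1.34400 Nm^3
O2 needed per kg fuel = C/12 + H/4 = 0.824/12 + 0.12/4 = 0.09866667 kmol
Per kg fuel: N2 = O2*3.76*22.4 = 0.09866667*3.76*22.4 = 8.31010 Nm^3
Total per kg = 1.53813 + 1.34400 + 8.31010 = 11.19223 Nm^3
Total = 11.19223 * 4.5 = 50.37 Nm^3


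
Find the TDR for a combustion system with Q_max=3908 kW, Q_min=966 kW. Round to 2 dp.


TDR = Q_max / Q_min
TDR = 3908 / 966 = 4.05


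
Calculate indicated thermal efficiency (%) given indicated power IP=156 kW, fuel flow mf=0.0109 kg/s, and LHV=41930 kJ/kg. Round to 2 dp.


eta_ith = (IP / (mf * LHV)) * 100
Denominator = 0.0109 * 41930 = 457.0370 kW
eta_ith = (156 / 457.0370) * 100 = 34.13%


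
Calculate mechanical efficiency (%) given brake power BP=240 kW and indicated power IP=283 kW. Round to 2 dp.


eta_mech = (BP / IP) * 100
Ratio = 240 / 283 = 0.8481
eta_mech = 0.8481 * 100 = 84.81%


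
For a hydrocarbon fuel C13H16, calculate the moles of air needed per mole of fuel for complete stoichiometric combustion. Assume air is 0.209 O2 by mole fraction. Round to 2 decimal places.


Balanced combustion: C13H16 + 17 O2 -> 13 CO2 + 8 H2O
O2 needed = C + H/4 = 13 + 16/4 = 17.00 moles
Air moles = O2 / 0.209 = 17.00 / 0.209 = 81.34 moles air


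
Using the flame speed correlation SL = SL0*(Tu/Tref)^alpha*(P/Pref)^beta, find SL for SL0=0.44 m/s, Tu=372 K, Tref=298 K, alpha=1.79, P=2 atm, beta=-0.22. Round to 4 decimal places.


SL = SL0 * (Tu/Tref)^alpha * (P/Pref)^beta
T ratio = 372/298 = 1.24832215
(T ratio)^alpha = 1.24832215^1.79 = 1.487390
(P/Pref)^beta = 2^(-0.22) = 0.858565
SL = 0.44 * 1.487390 * 0.858565 = 0.5619 m/s


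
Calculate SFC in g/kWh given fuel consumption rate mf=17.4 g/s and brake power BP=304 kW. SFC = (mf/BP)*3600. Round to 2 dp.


SFC = (mf / BP) * 3600
Rate = 17.4 / 304 = 0.057237 g/(s*kW)
SFC = 0.057237 * 3600 = 206.05 g/kWh


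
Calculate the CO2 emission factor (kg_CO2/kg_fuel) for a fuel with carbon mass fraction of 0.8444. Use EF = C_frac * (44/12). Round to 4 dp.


EF = C_frac * (M_CO2 / M_C)
EF = 0.8444 * (44/12)
EF = 0.8444 * 3.666667 = 3.0961 kg_CO2/kg_fuel


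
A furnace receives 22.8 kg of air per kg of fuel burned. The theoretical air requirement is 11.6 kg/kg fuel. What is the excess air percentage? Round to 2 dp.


Excess air = actual - stoichiometric = 22.8 - 11.6 = 11.20 kg/kg fuel
Excess air % = (excess / stoich) * 100 = (11.20 / 11.6) * 100 = 96.55%


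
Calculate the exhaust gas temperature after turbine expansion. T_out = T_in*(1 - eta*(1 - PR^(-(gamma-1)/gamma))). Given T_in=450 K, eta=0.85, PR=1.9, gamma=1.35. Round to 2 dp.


T_out = T_in * (1 - eta * (1 - PR^(-(gamma-1)/gamma)))
Exponent = -(1.35-1)/1.35 = -0.25925926
PR^exp = 1.9^(-0.25925926) = 0.84670193
Factor = 1 - 0.85*(1 - 0.84670193) = 0.86969664
T_out = 450 * 0.86969664 = 391.36 K


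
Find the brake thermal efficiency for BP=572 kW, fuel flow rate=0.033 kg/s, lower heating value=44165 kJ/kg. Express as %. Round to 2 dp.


eta_BTE = (BP / (mf * LHV)) * 100
Denominator = 0.033 * 44165 = 1457.4450 kW
eta_BTE = (572 / 1457.4450) * 100 = 39.25%


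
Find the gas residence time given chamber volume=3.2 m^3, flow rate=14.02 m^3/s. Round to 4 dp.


tau = V / Q_flow
tau = 3.2 / 14.02 = 0.2282 s


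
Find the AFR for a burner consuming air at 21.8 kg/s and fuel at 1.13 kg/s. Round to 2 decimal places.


AFR = m_air / m_fuel
AFR = 21.8 / 1.13 = 19.29


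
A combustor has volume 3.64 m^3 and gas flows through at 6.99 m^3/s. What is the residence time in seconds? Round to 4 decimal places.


tau = V / Q_flow
tau = 3.64 / 6.99 = 0.5207 s


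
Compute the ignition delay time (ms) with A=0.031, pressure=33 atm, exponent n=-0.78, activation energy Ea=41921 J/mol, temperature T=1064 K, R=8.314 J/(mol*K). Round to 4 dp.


tau = A * P^n * exp(Ea/(R*T))
P^n = 33^(-0.78) = 0.06539720
Ea/(R*T) = 41921/(8.314*1064) = 4.738927
exp(Ea/(R*T)) = 114.311439
tau = 0.031 * 0.06539720 * 114.311439 = 0.2317 ms


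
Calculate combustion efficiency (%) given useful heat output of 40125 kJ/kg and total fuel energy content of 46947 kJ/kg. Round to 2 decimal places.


Efficiency = (Q_useful / Q_fuel) * 100
Efficiency = (40125 / 46947) * 100
Efficiency = 0.8547 * 100 = 85.47%


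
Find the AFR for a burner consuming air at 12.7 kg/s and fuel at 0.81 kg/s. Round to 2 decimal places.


AFR = m_air / m_fuel
AFR = 12.7 / 0.81 = 15.68


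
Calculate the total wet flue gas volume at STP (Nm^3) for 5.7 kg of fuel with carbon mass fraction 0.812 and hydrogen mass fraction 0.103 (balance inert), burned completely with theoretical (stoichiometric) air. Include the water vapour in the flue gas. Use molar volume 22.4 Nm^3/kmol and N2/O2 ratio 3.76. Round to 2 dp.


Per kg fuel: CO2 = (C/12 kmol)*22.4 = (0.812/12)*22.4 = 1.51573 Nm^3
Per kg fuel: H2O = (H/2 kmol)*22.4 = (0.103/2)*22.4 = 1.15360 Nm^3
O2 needed per kg fuel = C/12 + H/4 = 0.812/12 + 0.103/4 = 0.09341667 kmol
Per kg fuel: N2 = O2*3.76*22.4 = 0.09341667*3.76*22.4 = 7.86793 Nm^3
Total per kg = 1.51573 + 1.15360 + 7.86793 = 10.53726 Nm^3
Total = 10.53726 * 5.7 = 60.06 Nm^3


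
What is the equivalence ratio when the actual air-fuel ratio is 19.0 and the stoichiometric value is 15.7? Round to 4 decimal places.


phi = AFR_stoich / AFR_actual
phi = 15.7 / 19.0 = 0.8263


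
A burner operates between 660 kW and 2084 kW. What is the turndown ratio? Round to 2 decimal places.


TDR = Q_max / Q_min
TDR = 2084 / 660 = 3.16


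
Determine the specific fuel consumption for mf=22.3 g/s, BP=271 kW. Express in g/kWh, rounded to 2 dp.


SFC = (mf / BP) * 3600
Rate = 22.3 / 271 = 0.082288 g/(s*kW)
SFC = 0.082288 * 3600 = 296.24 g/kWh


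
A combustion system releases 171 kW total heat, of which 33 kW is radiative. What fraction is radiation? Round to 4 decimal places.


f_rad = Q_rad / Q_total
f_rad = 33 / 171 = 0.1930


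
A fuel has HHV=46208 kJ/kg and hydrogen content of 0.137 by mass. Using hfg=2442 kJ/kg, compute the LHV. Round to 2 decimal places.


LHV = HHV - hfg * 9 * H
Water correction = 2442 * 9 * 0.137 = 3010.986 kJ/kg
LHV = 46208 - 3010.986 = 43197.01 kJ/kg


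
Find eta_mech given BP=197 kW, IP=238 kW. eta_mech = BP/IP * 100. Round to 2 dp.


eta_mech = (BP / IP) * 100
Ratio = 197 / 238 = 0.8277
eta_mech = 0.8277 * 100 = 82.77%


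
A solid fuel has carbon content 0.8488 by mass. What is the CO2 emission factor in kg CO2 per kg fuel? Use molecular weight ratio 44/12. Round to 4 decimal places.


EF = C_frac * (M_CO2 / M_C)
EF = 0.8488 * (44/12)
EF = 0.8488 * 3.666667 = 3.1123 kg_CO2/kg_fuel


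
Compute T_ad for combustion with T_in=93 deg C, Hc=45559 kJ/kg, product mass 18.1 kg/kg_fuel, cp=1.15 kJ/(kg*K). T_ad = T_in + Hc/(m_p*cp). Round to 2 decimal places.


T_ad = T_in + Hc / (m_p * cp)
Denominator = 18.1 * 1.15 = 20.8150
Temperature rise = 45559 / 20.8150 = 2188.76 K
T_ad = 93 + 2188.76 = 2281.76 deg C


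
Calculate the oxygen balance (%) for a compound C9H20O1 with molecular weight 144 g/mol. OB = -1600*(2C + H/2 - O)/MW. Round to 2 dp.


OB = -1600 * (2C + H/2 - O) / MW
Inner = 2*9 + 20/2 - 1 = 27.00
OB = -1600 * 27.00 / 144 = -300.00%


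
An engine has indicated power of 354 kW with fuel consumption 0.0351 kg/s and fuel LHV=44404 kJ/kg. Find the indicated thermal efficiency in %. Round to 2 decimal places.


eta_ith = (IP / (mf * LHV)) * 100
Denominator = 0.0351 * 44404 = 1558.5804 kW
eta_ith = (354 / 1558.5804) * 100 = 22.71%


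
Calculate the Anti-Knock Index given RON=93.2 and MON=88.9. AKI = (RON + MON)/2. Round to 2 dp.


AKI = (RON + MON) / 2
AKI = (93.2 + 88.9) / 2
AKI = 182.1 / 2 = 91.05


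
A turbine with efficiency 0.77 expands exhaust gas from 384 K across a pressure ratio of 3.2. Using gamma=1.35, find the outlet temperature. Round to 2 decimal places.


T_out = T_in * (1 - eta * (1 - PR^(-(gamma-1)/gamma)))
Exponent = -(1.35-1)/1.35 = -0.25925926
PR^exp = 3.2^(-0.25925926) = 0.73966521
Factor = 1 - 0.77*(1 - 0.73966521) = 0.79954221
T_out = 384 * 0.79954221 = 307.02 K


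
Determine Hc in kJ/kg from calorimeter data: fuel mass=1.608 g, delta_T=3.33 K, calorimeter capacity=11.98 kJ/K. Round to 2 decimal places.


Hc = C_cal * delta_T / m_fuel
Q_released = 11.98 * 3.33 = 39.8934 kJ
m_fuel = 1.608 g = 1.608/1000 kg = 0.001608 kg
Hc = 39.8934 / 0.001608 = 24809.33 kJ/kg


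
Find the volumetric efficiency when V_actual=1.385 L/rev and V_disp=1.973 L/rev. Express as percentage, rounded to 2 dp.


eta_v = (V_actual / V_disp) * 100
Ratio = 1.385 / 1.973 = 0.7020
eta_v = 0.7020 * 100 = 70.20%


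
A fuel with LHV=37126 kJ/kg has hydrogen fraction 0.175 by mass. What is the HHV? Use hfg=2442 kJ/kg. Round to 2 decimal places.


HHV = LHV + hfg * 9 * H
Water addition = 2442 * 9 * 0.175 = 3846.150 kJ/kg
HHV = 37126 + 3846.150 = 40972.15 kJ/kg


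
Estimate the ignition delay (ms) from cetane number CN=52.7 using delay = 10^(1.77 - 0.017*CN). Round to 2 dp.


delay = 10^(1.77 - 0.017*CN)
Exponent = 1.77 - 0.017*52.7 = 0.8741
delay = 10^0.8741 = 7.48 ms


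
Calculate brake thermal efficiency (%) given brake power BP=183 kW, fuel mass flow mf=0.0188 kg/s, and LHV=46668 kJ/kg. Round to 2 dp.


eta_BTE = (BP / (mf * LHV)) * 100
Denominator = 0.0188 * 46668 = 877.3584 kW
eta_BTE = (183 / 877.3584) * 100 = 20.86%


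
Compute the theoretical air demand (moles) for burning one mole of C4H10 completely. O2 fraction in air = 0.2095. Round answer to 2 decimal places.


Balanced combustion: C4H10 + 6.5 O2 -> 4 CO2 + 5 H2O
O2 needed = C + H/4 = 4 + 10/4 = 6.50 moles
Air moles = O2 / 0.2095 = 6.50 / 0.2095 = 31.03 moles air


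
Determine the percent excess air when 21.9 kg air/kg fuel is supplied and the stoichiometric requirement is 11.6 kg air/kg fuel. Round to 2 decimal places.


Excess air = actual - stoichiometric = 21.9 - 11.6 = 10.30 kg/kg fuel
Excess air % = (excess / stoich) * 100 = (10.30 / 11.6) * 100 = 88.79%


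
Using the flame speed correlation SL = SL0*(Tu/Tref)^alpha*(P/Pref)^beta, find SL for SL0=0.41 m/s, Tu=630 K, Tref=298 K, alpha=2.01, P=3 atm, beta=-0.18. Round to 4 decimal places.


SL = SL0 * (Tu/Tref)^alpha * (P/Pref)^beta
T ratio = 630/298 = 2.11409396
(T ratio)^alpha = 2.11409396^2.01 = 4.502978
(P/Pref)^beta = 3^(-0.18) = 0.820575
SL = 0.41 * 4.502978 * 0.820575 = 1.5150 m/s


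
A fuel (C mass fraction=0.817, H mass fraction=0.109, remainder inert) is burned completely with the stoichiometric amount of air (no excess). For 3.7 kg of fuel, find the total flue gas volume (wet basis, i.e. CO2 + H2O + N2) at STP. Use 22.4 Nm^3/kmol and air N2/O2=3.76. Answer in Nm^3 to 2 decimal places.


Per kg fuel: CO2 = (C/12 kmol)*22.4 = (0.817/12)*22.4 = 1.52507 Nm^3
Per kg fuel: H2O = (H/2 kmol)*22.4 = (0.109/2)*22.4 = 1.22080 Nm^3
O2 needed per kg fuel = C/12 + H/4 = 0.817/12 + 0.109/4 = 0.09533333 kmol
Per kg fuel: N2 = O2*3.76*22.4 = 0.09533333*3.76*22.4 = 8.02935 Nm^3
Total per kg = 1.52507 + 1.22080 + 8.02935 = 10.77522 Nm^3
Total = 10.77522 * 3.7 = 39.87 Nm^3


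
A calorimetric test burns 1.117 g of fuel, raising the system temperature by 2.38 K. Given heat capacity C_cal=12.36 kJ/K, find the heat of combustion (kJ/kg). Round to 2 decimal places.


Hc = C_cal * delta_T / m_fuel
Q_released = 12.36 * 2.38 = 29.4168 kJ
m_fuel = 1.117 g = 1.117/1000 kg = 0.001117 kg
Hc = 29.4168 / 0.001117 = 26335.54 kJ/kg


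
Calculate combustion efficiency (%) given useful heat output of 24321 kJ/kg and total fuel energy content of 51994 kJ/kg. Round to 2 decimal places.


Efficiency = (Q_useful / Q_fuel) * 100
Efficiency = (24321 / 51994) * 100
Efficiency = 0.4678 * 100 = 46.78%


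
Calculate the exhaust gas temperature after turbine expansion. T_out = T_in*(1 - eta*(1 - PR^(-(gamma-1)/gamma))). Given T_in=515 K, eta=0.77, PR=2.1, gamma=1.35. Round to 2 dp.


T_out = T_in * (1 - eta * (1 - PR^(-(gamma-1)/gamma)))
Exponent = -(1.35-1)/1.35 = -0.25925926
PR^exp = 2.1^(-0.25925926) = 0.82501466
Factor = 1 - 0.77*(1 - 0.82501466) = 0.86526129
T_out = 515 * 0.86526129 = 445.61 K


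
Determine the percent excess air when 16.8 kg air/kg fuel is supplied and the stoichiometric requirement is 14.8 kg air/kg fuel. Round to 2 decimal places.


Excess air = actual - stoichiometric = 16.8 - 14.8 = 2.00 kg/kg fuel
Excess air % = (excess / stoich) * 100 = (2.00 / 14.8) * 100 = 13.51%


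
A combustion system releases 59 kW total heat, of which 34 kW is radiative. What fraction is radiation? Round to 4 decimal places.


f_rad = Q_rad / Q_total
f_rad = 34 / 59 = 0.5763


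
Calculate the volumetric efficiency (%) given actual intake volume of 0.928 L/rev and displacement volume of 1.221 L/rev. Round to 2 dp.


eta_v = (V_actual / V_disp) * 100
Ratio = 0.928 / 1.221 = 0.7600
eta_v = 0.7600 * 100 = 76.00%


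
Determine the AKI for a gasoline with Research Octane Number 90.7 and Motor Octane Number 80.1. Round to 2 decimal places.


AKI = (RON + MON) / 2
AKI = (90.7 + 80.1) / 2
AKI = 170.8 / 2 = 85.40


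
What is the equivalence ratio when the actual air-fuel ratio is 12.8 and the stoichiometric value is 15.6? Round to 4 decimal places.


phi = AFR_stoich / AFR_actual
phi = 15.6 / 12.8 = 1.2188


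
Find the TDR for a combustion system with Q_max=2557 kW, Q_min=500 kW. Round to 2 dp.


TDR = Q_max / Q_min
TDR = 2557 / 500 = 5.11


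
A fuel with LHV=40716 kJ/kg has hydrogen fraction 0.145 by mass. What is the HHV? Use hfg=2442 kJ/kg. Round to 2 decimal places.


HHV = LHV + hfg * 9 * H
Water addition = 2442 * 9 * 0.145 = 3186.810 kJ/kg
HHV = 40716 + 3186.810 = 43902.81 kJ/kg


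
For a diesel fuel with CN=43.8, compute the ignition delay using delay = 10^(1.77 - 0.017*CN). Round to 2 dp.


delay = 10^(1.77 - 0.017*CN)
Exponent = 1.77 - 0.017*43.8 = 1.0254
delay = 10^1.0254 = 10.60 ms


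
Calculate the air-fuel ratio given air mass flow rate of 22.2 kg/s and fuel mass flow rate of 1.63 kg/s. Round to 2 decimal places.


AFR = m_air / m_fuel
AFR = 22.2 / 1.63 = 13.62


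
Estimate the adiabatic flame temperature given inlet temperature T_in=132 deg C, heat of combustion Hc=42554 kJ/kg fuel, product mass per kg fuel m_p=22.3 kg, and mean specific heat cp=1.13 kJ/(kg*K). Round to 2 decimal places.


T_ad = T_in + Hc / (m_p * cp)
Denominator = 22.3 * 1.13 = 25.1990
Temperature rise = 42554 / 25.1990 = 1688.72 K
T_ad = 132 + 1688.72 = 1820.72 deg C


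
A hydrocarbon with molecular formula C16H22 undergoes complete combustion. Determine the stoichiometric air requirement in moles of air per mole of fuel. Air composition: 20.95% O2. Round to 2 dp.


Balanced combustion: C16H22 + 21.5 O2 -> 16 CO2 + 11 H2O
O2 needed = C + H/4 = 16 + 22/4 = 21.50 moles
Air moles = O2 / 0.2095 = 21.50 / 0.2095 = 102.63 moles air


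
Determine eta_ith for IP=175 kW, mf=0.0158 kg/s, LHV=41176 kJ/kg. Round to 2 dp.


eta_ith = (IP / (mf * LHV)) * 100
Denominator = 0.0158 * 41176 = 650.5808 kW
eta_ith = (175 / 650.5808) * 100 = 26.90%


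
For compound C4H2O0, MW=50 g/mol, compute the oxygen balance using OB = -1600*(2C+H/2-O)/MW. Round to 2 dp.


OB = -1600 * (2C + H/2 - O) / MW
Inner = 2*4 + 2/2 - 0 = 9.00
OB = -1600 * 9.00 / 50 = -288.00%


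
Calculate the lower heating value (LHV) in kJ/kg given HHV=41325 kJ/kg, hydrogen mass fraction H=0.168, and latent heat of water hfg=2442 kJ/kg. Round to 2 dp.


LHV = HHV - hfg * 9 * H
Water correction = 2442 * 9 * 0.168 = 3692.304 kJ/kg
LHV = 41325 - 3692.304 = 37632.70 kJ/kg


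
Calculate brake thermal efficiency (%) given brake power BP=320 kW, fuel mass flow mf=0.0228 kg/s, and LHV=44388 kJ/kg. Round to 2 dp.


eta_BTE = (BP / (mf * LHV)) * 100
Denominator = 0.0228 * 44388 = 1012.0464 kW
eta_BTE = (320 / 1012.0464) * 100 = 31.62%


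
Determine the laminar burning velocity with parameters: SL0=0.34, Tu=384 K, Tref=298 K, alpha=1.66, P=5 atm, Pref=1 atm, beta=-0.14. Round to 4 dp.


SL = SL0 * (Tu/Tref)^alpha * (P/Pref)^beta
T ratio = 384/298 = 1.28859060
(T ratio)^alpha = 1.28859060^1.66 = 1.523319
(P/Pref)^beta = 5^(-0.14) = 0.798260
SL = 0.34 * 1.523319 * 0.798260 = 0.4134 m/s


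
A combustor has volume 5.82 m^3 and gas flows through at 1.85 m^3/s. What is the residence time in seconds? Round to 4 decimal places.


tau = V / Q_flow
tau = 5.82 / 1.85 = 3.1459 s


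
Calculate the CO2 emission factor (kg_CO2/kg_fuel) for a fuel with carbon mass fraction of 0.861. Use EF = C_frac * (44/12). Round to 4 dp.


EF = C_frac * (M_CO2 / M_C)
EF = 0.861 * (44/12)
EF = 0.861 * 3.666667 = 3.1570 kg_CO2/kg_fuel


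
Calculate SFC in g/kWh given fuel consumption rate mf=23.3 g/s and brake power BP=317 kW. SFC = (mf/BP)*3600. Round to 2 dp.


SFC = (mf / BP) * 3600
Rate = 23.3 / 317 = 0.073502 g/(s*kW)
SFC = 0.073502 * 3600 = 264.61 g/kWh


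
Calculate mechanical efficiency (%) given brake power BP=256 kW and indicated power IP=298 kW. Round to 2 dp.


eta_mech = (BP / IP) * 100
Ratio = 256 / 298 = 0.8591
eta_mech = 0.8591 * 100 = 85.91%


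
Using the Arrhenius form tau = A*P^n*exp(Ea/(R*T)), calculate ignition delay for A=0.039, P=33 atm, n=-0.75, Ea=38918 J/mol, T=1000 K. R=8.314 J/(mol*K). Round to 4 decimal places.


tau = A * P^n * exp(Ea/(R*T))
P^n = 33^(-0.75) = 0.07262975
Ea/(R*T) = 38918/(8.314*1000) = 4.681020
exp(Ea/(R*T)) = 107.880050
tau = 0.039 * 0.07262975 * 107.880050 = 0.3056 ms


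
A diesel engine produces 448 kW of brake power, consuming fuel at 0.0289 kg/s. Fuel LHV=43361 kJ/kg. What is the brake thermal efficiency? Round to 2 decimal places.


eta_BTE = (BP / (mf * LHV)) * 100
Denominator = 0.0289 * 43361 = 1253.1329 kW
eta_BTE = (448 / 1253.1329) * 100 = 35.75%


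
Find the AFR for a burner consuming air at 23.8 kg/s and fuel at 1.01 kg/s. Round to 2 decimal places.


AFR = m_air / m_fuel
AFR = 23.8 / 1.01 = 23.56


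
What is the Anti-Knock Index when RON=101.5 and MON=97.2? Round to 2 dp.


AKI = (RON + MON) / 2
AKI = (101.5 + 97.2) / 2
AKI = 198.7 / 2 = 99.35


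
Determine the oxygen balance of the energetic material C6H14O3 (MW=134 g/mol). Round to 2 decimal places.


OB = -1600 * (2C + H/2 - O) / MW
Inner = 2*6 + 14/2 - 3 = 16.00
OB = -1600 * 16.00 / 134 = -191.04%


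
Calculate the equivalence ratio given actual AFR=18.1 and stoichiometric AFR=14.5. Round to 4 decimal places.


phi = AFR_stoich / AFR_actual
phi = 14.5 / 18.1 = 0.8011


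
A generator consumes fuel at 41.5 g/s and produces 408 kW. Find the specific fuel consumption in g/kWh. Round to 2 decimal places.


SFC = (mf / BP) * 3600
Rate = 41.5 / 408 = 0.101716 g/(s*kW)
SFC = 0.101716 * 3600 = 366.18 g/kWh


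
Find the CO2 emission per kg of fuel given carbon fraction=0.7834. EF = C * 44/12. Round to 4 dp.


EF = C_frac * (M_CO2 / M_C)
EF = 0.7834 * (44/12)
EF = 0.7834 * 3.666667 = 2.8725 kg_CO2/kg_fuel


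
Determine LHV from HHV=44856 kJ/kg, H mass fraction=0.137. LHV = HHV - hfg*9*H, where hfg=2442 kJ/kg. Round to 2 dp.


LHV = HHV - hfg * 9 * H
Water correction = 2442 * 9 * 0.137 = 3010.986 kJ/kg
LHV = 44856 - 3010.986 = 41845.01 kJ/kg


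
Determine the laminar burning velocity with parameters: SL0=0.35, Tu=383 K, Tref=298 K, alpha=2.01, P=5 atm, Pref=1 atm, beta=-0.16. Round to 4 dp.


SL = SL0 * (Tu/Tref)^alpha * (P/Pref)^beta
T ratio = 383/298 = 1.28523490
(T ratio)^alpha = 1.28523490^2.01 = 1.655979
(P/Pref)^beta = 5^(-0.16) = 0.772974
SL = 0.35 * 1.655979 * 0.772974 = 0.4480 m/s


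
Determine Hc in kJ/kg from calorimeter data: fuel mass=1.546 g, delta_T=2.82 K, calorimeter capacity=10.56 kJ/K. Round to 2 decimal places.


Hc = C_cal * delta_T / m_fuel
Q_released = 10.56 * 2.82 = 29.7792 kJ
m_fuel = 1.546 g = 1.546/1000 kg = 0.001546 kg
Hc = 29.7792 / 0.001546 = 19262.10 kJ/kg


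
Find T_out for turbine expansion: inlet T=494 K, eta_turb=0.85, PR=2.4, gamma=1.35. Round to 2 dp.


T_out = T_in * (1 - eta * (1 - PR^(-(gamma-1)/gamma)))
Exponent = -(1.35-1)/1.35 = -0.25925926
PR^exp = 2.4^(-0.25925926) = 0.79694200
Factor = 1 - 0.85*(1 - 0.79694200) = 0.82740070
T_out = 494 * 0.82740070 = 408.74 K


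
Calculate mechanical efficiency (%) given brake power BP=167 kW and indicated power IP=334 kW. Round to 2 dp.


eta_mech = (BP / IP) * 100
Ratio = 167 / 334 = 0.5000
eta_mech = 0.5000 * 100 = 50.00%


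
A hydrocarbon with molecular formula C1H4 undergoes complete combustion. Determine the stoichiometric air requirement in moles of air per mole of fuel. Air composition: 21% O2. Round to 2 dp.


Balanced combustion: C1H4 + 2 O2 -> 1 CO2 + 2 H2O
O2 needed = C + H/4 = 1 + 4/4 = 2.00 moles
Air moles = O2 / 0.21 = 2.00 / 0.21 = 9.52 moles air


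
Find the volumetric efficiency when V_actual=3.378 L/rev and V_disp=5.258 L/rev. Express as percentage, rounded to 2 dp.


eta_v = (V_actual / V_disp) * 100
Ratio = 3.378 / 5.258 = 0.6424
eta_v = 0.6424 * 100 = 64.24%


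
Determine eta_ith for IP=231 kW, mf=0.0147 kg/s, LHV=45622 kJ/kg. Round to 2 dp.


eta_ith = (IP / (mf * LHV)) * 100
Denominator = 0.0147 * 45622 = 670.6434 kW
eta_ith = (231 / 670.6434) * 100 = 34.44%


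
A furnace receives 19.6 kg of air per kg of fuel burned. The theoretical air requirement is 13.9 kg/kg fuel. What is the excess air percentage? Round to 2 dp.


Excess air = actual - stoichiometric = 19.6 - 13.9 = 5.70 kg/kg fuel
Excess air % = (excess / stoich) * 100 = (5.70 / 13.9) * 100 = 41.01%


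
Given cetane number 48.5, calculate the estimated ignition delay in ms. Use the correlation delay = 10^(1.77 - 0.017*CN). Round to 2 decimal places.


delay = 10^(1.77 - 0.017*CN)
Exponent = 1.77 - 0.017*48.5 = 0.9455
delay = 10^0.9455 = 8.82 ms


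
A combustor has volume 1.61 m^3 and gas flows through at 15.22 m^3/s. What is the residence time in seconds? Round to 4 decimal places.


tau = V / Q_flow
tau = 1.61 / 15.22 = 0.1058 s


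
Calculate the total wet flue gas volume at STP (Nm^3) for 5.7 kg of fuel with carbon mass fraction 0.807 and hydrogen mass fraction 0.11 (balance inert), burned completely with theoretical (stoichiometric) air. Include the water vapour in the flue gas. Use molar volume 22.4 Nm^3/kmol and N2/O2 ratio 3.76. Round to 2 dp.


Per kg fuel: CO2 = (C/12 kmol)*22.4 = (0.807/12)*22.4 = 1.50640 Nm^3
Per kg fuel: H2O = (H/2 kmol)*22.4 = (0.11/2)*22.4 = 1.23200 Nm^3
O2 needed per kg fuel = C/12 + H/4 = 0.807/12 + 0.11/4 = 0.09475000 kmol
Per kg fuel: N2 = O2*3.76*22.4 = 0.09475000*3.76*22.4 = 7.98022 Nm^3
Total per kg = 1.50640 + 1.23200 + 7.98022 = 10.71862 Nm^3
Total = 10.71862 * 5.7 = 61.10 Nm^3


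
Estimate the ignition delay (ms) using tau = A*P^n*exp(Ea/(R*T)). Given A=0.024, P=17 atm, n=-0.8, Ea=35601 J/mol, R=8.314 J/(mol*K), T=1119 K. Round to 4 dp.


tau = A * P^n * exp(Ea/(R*T))
P^n = 17^(-0.8) = 0.10366708
Ea/(R*T) = 35601/(8.314*1119) = 3.826680
exp(Ea/(R*T)) = 45.909841
tau = 0.024 * 0.10366708 * 45.909841 = 0.1142 ms


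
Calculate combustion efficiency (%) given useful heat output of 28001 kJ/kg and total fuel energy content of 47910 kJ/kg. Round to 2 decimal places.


Efficiency = (Q_useful / Q_fuel) * 100
Efficiency = (28001 / 47910) * 100
Efficiency = 0.5845 * 100 = 58.45%


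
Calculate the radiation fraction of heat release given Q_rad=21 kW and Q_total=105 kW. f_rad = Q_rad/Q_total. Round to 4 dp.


f_rad = Q_rad / Q_total
f_rad = 21 / 105 = 0.2000


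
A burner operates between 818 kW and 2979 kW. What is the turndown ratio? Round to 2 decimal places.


TDR = Q_max / Q_min
TDR = 2979 / 818 = 3.64


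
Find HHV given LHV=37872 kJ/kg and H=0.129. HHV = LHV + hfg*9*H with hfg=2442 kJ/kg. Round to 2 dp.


HHV = LHV + hfg * 9 * H
Water addition = 2442 * 9 * 0.129 = 2835.162 kJ/kg
HHV = 37872 + 2835.162 = 40707.16 kJ/kg


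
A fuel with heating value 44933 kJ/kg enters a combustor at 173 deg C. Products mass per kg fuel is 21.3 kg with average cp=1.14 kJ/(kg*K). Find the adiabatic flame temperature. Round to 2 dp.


T_ad = T_in + Hc / (m_p * cp)
Denominator = 21.3 * 1.14 = 24.2820
Temperature rise = 44933 / 24.2820 = 1850.47 K
T_ad = 173 + 1850.47 = 2023.47 deg C


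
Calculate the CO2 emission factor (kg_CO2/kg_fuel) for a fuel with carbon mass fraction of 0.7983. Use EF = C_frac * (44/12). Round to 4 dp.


EF = C_frac * (M_CO2 / M_C)
EF = 0.7983 * (44/12)
EF = 0.7983 * 3.666667 = 2.9271 kg_CO2/kg_fuel


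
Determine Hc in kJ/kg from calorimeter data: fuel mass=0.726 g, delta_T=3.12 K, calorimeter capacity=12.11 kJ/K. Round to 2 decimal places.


Hc = C_cal * delta_T / m_fuel
Q_released = 12.11 * 3.12 = 37.7832 kJ
m_fuel = 0.726 g = 0.726/1000 kg = 0.000726 kg
Hc = 37.7832 / 0.000726 = 52042.98 kJ/kg


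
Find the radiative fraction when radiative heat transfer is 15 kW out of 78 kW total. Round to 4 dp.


f_rad = Q_rad / Q_total
f_rad = 15 / 78 = 0.1923


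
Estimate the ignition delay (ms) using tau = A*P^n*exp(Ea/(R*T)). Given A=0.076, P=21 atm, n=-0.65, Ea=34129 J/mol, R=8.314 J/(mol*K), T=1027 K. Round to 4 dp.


tau = A * P^n * exp(Ea/(R*T))
P^n = 21^(-0.65) = 0.13821573
Ea/(R*T) = 34129/(8.314*1027) = 3.997082
exp(Ea/(R*T)) = 54.439086
tau = 0.076 * 0.13821573 * 54.439086 = 0.5718 ms


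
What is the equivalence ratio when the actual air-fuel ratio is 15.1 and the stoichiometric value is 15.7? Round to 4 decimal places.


phi = AFR_stoich / AFR_actual
phi = 15.7 / 15.1 = 1.0397


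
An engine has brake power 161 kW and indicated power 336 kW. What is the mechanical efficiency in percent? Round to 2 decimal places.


eta_mech = (BP / IP) * 100
Ratio = 161 / 336 = 0.4792
eta_mech = 0.4792 * 100 = 47.92%


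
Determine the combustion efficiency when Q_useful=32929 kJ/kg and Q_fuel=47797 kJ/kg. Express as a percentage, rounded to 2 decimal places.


Efficiency = (Q_useful / Q_fuel) * 100
Efficiency = (32929 / 47797) * 100
Efficiency = 0.6889 * 100 = 68.89%


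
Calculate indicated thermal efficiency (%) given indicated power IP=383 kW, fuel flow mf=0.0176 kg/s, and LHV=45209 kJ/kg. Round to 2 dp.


eta_ith = (IP / (mf * LHV)) * 100
Denominator = 0.0176 * 45209 = 795.6784 kW
eta_ith = (383 / 795.6784) * 100 = 48.14%


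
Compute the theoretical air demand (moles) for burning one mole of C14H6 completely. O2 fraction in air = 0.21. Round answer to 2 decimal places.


Balanced combustion: C14H6 + 15.5 O2 -> 14 CO2 + 3 H2O
O2 needed = C + H/4 = 14 + 6/4 = 15.50 moles
Air moles = O2 / 0.21 = 15.50 / 0.21 = 73.81 moles air


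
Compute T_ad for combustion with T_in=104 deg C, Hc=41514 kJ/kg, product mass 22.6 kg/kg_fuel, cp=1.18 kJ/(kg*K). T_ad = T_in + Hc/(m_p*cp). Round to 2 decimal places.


T_ad = T_in + Hc / (m_p * cp)
Denominator = 22.6 * 1.18 = 26.6680
Temperature rise = 41514 / 26.6680 = 1556.70 K
T_ad = 104 + 1556.70 = 1660.70 deg C


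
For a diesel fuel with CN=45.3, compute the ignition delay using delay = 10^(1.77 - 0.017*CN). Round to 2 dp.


delay = 10^(1.77 - 0.017*CN)
Exponent = 1.77 - 0.017*45.3 = 0.9999
delay = 10^0.9999 = 10.00 ms


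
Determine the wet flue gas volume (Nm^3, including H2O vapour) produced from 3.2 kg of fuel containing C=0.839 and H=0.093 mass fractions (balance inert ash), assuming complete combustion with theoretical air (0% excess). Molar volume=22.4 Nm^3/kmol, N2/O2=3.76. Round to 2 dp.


Per kg fuel: CO2 = (C/12 kmol)*22.4 = (0.839/12)*22.4 = 1.56613 Nm^3
Per kg fuel: H2O = (H/2 kmol)*22.4 = (0.093/2)*22.4 = 1.04160 Nm^3
O2 needed per kg fuel = C/12 + H/4 = 0.839/12 + 0.093/4 = 0.09316667 kmol
Per kg fuel: N2 = O2*3.76*22.4 = 0.09316667*3.76*22.4 = 7.84687 Nm^3
Total per kg = 1.56613 + 1.04160 + 7.84687 = 10.45460 Nm^3
Total = 10.45460 * 3.2 = 33.45 Nm^3


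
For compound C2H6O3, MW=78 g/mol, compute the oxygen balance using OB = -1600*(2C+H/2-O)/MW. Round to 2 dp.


OB = -1600 * (2C + H/2 - O) / MW
Inner = 2*2 + 6/2 - 3 = 4.00
OB = -1600 * 4.00 / 78 = -82.05%


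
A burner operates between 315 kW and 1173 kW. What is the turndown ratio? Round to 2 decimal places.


TDR = Q_max / Q_min
TDR = 1173 / 315 = 3.72


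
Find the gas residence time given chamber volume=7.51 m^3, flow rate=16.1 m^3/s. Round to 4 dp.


tau = V / Q_flow
tau = 7.51 / 16.1 = 0.4665 s


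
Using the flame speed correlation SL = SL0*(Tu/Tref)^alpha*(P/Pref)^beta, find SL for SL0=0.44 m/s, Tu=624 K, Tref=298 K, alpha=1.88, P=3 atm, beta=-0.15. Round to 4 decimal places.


SL = SL0 * (Tu/Tref)^alpha * (P/Pref)^beta
T ratio = 624/298 = 2.09395973
(T ratio)^alpha = 2.09395973^1.88 = 4.012550
(P/Pref)^beta = 3^(-0.15) = 0.848070
SL = 0.44 * 4.012550 * 0.848070 = 1.4973 m/s


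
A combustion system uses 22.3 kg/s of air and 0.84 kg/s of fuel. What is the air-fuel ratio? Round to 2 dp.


AFR = m_air / m_fuel
AFR = 22.3 / 0.84 = 26.55


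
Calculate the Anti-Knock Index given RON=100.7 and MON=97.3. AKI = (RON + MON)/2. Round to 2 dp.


AKI = (RON + MON) / 2
AKI = (100.7 + 97.3) / 2
AKI = 198.0 / 2 = 99.00


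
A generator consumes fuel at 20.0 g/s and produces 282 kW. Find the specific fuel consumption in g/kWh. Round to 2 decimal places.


SFC = (mf / BP) * 3600
Rate = 20.0 / 282 = 0.070922 g/(s*kW)
SFC = 0.070922 * 3600 = 255.32 g/kWh


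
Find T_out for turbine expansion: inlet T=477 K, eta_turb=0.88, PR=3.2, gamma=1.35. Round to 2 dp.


T_out = T_in * (1 - eta * (1 - PR^(-(gamma-1)/gamma)))
Exponent = -(1.35-1)/1.35 = -0.25925926
PR^exp = 3.2^(-0.25925926) = 0.73966521
Factor = 1 - 0.88*(1 - 0.73966521) = 0.77090538
T_out = 477 * 0.77090538 = 367.72 K


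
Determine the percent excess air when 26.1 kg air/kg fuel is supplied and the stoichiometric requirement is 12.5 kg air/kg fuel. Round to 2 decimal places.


Excess air = actual - stoichiometric = 26.1 - 12.5 = 13.60 kg/kg fuel
Excess air % = (excess / stoich) * 100 = (13.60 / 12.5) * 100 = 108.80%


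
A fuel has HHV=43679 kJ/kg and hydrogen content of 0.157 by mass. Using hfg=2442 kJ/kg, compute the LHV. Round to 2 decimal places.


LHV = HHV - hfg * 9 * H
Water correction = 2442 * 9 * 0.157 = 3450.546 kJ/kg
LHV = 43679 - 3450.546 = 40228.45 kJ/kg


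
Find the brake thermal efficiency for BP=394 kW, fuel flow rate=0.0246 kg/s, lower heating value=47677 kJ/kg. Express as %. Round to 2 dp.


eta_BTE = (BP / (mf * LHV)) * 100
Denominator = 0.0246 * 47677 = 1172.8542 kW
eta_BTE = (394 / 1172.8542) * 100 = 33.59%


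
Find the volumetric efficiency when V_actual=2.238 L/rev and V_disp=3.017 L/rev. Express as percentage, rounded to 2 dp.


eta_v = (V_actual / V_disp) * 100
Ratio = 2.238 / 3.017 = 0.7418
eta_v = 0.7418 * 100 = 74.18%


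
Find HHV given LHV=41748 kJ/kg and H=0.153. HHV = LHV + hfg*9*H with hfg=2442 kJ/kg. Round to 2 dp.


HHV = LHV + hfg * 9 * H
Water addition = 2442 * 9 * 0.153 = 3362.634 kJ/kg
HHV = 41748 + 3362.634 = 45110.63 kJ/kg


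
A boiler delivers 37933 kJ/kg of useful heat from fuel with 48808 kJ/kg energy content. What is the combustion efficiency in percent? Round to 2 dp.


Efficiency = (Q_useful / Q_fuel) * 100
Efficiency = (37933 / 48808) * 100
Efficiency = 0.7772 * 100 = 77.72%


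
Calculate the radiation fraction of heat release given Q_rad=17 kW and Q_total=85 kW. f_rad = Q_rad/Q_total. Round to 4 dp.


f_rad = Q_rad / Q_total
f_rad = 17 / 85 = 0.2000


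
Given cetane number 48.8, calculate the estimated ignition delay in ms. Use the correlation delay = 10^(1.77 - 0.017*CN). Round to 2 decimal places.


delay = 10^(1.77 - 0.017*CN)
Exponent = 1.77 - 0.017*48.8 = 0.9404
delay = 10^0.9404 = 8.72 ms


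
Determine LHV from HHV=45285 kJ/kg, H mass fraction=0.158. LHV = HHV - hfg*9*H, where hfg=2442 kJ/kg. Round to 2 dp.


LHV = HHV - hfg * 9 * H
Water correction = 2442 * 9 * 0.158 = 3472.524 kJ/kg
LHV = 45285 - 3472.524 = 41812.48 kJ/kg


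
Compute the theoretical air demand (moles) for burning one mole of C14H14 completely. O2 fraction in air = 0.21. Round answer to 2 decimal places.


Balanced combustion: C14H14 + 17.5 O2 -> 14 CO2 + 7 H2O
O2 needed = C + H/4 = 14 + 14/4 = 17.50 moles
Air moles = O2 / 0.21 = 17.50 / 0.21 = 83.33 moles air


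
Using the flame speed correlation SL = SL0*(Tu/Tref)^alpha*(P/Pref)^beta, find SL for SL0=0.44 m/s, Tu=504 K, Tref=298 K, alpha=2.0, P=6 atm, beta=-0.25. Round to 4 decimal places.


SL = SL0 * (Tu/Tref)^alpha * (P/Pref)^beta
T ratio = 504/298 = 1.69127517
(T ratio)^alpha = 1.69127517^2.0 = 2.860412
(P/Pref)^beta = 6^(-0.25) = 0.638943
SL = 0.44 * 2.860412 * 0.638943 = 0.8042 m/s


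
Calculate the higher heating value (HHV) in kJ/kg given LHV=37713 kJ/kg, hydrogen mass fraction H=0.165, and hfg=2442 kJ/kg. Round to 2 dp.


HHV = LHV + hfg * 9 * H
Water addition = 2442 * 9 * 0.165 = 3626.370 kJ/kg
HHV = 37713 + 3626.370 = 41339.37 kJ/kg


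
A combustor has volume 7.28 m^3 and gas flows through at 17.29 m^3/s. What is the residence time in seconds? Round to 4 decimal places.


tau = V / Q_flow
tau = 7.28 / 17.29 = 0.4211 s


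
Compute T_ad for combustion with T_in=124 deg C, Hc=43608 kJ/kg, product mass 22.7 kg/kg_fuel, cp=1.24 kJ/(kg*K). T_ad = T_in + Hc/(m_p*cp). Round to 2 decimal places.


T_ad = T_in + Hc / (m_p * cp)
Denominator = 22.7 * 1.24 = 28.1480
Temperature rise = 43608 / 28.1480 = 1549.24 K
T_ad = 124 + 1549.24 = 1673.24 deg C


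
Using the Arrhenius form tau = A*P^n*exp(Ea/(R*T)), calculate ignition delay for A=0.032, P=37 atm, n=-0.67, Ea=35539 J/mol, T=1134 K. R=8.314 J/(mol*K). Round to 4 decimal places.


tau = A * P^n * exp(Ea/(R*T))
P^n = 37^(-0.67) = 0.08898255
Ea/(R*T) = 35539/(8.314*1134) = 3.769486
exp(Ea/(R*T)) = 43.357771
tau = 0.032 * 0.08898255 * 43.357771 = 0.1235 ms


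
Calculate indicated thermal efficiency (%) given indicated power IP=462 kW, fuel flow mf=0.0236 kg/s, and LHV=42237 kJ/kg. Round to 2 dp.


eta_ith = (IP / (mf * LHV)) * 100
Denominator = 0.0236 * 42237 = 996.7932 kW
eta_ith = (462 / 996.7932) * 100 = 46.35%


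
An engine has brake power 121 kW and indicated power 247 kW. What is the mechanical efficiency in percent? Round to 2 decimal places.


eta_mech = (BP / IP) * 100
Ratio = 121 / 247 = 0.4899
eta_mech = 0.4899 * 100 = 48.99%


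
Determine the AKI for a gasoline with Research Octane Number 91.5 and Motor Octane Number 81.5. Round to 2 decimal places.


AKI = (RON + MON) / 2
AKI = (91.5 + 81.5) / 2
AKI = 173.0 / 2 = 86.50


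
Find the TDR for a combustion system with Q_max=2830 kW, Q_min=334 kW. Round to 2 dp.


TDR = Q_max / Q_min
TDR = 2830 / 334 = 8.47


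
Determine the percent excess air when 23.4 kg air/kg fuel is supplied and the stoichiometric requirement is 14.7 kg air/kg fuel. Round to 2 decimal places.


Excess air = actual - stoichiometric = 23.4 - 14.7 = 8.70 kg/kg fuel
Excess air % = (excess / stoich) * 100 = (8.70 / 14.7) * 100 = 59.18%


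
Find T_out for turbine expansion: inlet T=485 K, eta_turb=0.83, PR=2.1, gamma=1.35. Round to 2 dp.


T_out = T_in * (1 - eta * (1 - PR^(-(gamma-1)/gamma)))
Exponent = -(1.35-1)/1.35 = -0.25925926
PR^exp = 2.1^(-0.25925926) = 0.82501466
Factor = 1 - 0.83*(1 - 0.82501466) = 0.85476217
T_out = 485 * 0.85476217 = 414.56 K


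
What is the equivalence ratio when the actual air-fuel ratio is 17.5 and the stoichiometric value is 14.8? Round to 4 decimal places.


phi = AFR_stoich / AFR_actual
phi = 14.8 / 17.5 = 0.8457


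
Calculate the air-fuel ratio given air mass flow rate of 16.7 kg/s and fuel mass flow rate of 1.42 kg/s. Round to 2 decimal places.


AFR = m_air / m_fuel
AFR = 16.7 / 1.42 = 11.76


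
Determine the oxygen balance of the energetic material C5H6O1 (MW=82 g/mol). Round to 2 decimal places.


OB = -1600 * (2C + H/2 - O) / MW
Inner = 2*5 + 6/2 - 1 = 12.00
OB = -1600 * 12.00 / 82 = -234.15%


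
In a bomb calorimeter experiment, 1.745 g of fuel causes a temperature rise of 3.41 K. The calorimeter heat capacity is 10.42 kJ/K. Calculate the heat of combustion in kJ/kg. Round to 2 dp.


Hc = C_cal * delta_T / m_fuel
Q_released = 10.42 * 3.41 = 35.5322 kJ
m_fuel = 1.745 g = 1.745/1000 kg = 0.001745 kg
Hc = 35.5322 / 0.001745 = 20362.29 kJ/kg


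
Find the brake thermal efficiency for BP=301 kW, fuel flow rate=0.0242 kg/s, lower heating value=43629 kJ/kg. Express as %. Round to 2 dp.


eta_BTE = (BP / (mf * LHV)) * 100
Denominator = 0.0242 * 43629 = 1055.8218 kW
eta_BTE = (301 / 1055.8218) * 100 = 28.51%


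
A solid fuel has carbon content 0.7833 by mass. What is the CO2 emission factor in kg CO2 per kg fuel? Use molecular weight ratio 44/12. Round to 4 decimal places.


EF = C_frac * (M_CO2 / M_C)
EF = 0.7833 * (44/12)
EF = 0.7833 * 3.666667 = 2.8721 kg_CO2/kg_fuel


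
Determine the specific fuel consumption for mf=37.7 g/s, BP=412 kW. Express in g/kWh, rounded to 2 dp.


SFC = (mf / BP) * 3600
Rate = 37.7 / 412 = 0.091505 g/(s*kW)
SFC = 0.091505 * 3600 = 329.42 g/kWh


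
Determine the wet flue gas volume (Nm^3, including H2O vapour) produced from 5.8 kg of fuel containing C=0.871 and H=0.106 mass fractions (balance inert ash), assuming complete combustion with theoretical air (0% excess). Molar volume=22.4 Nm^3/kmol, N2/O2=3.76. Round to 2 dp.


Per kg fuel: CO2 = (C/12 kmol)*22.4 = (0.871/12)*22.4 = 1.62587 Nm^3
Per kg fuel: H2O = (H/2 kmol)*22.4 = (0.106/2)*22.4 = 1.18720 Nm^3
O2 needed per kg fuel = C/12 + H/4 = 0.871/12 + 0.106/4 = 0.09908333 kmol
Per kg fuel: N2 = O2*3.76*22.4 = 0.09908333*3.76*22.4 = 8.34519 Nm^3
Total per kg = 1.62587 + 1.18720 + 8.34519 = 11.15826 Nm^3
Total = 11.15826 * 5.8 = 64.72 Nm^3
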